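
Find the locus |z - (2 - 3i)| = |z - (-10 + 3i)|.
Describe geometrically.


Equal distances means the locus is the perpendicular bisector of z1 and z2.
Midpoint = ((2+(-10))/2, (-3+3)/2) = (-4.0000, 0)

Perpendicular bisector through (-4.0000, 0)


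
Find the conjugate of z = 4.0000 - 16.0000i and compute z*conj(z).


z_bar = 4.0000 + 16.0000i
z*z_bar = 4^2 + (-16)^2 = 16 + 256 = 272

z_bar = 4.0000 + 16.0000i, z*z_bar = 272


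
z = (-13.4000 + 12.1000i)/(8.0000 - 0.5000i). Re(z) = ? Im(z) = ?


Multiply by conjugate: (-13.4000 + 12.1000i)(8.0000 + 0.5000i) / (8^2 + (-0.5)^2)
Numerator real = -13.4*8 + 12.1*(-0.5) = -113.25
Numerator imag = 12.1*8 - (-13.4)*(-0.5) = 90.1
Denominator = 64.25
Re(z) = -113.25/64.25 = -1.7626
Im(z) = 90.1/64.25 = 1.4023

Re(z) = -1.7626, Im(z) = 1.4023


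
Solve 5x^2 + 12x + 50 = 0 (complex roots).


disc = 12^2 - 4*5*50 = 144 - 1000 = -856
sqrt(|disc|) = sqrt(856) = 29.2575
Real part = -12/(2*5) = -1.2000
Imag part = 29.2575/(2*5) = 2.9257

-1.2000 ± 2.9257i


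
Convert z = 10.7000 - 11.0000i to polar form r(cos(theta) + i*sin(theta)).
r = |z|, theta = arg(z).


r = sqrt(114.49+121) = sqrt(235.49) = 15.3457
theta = atan2(-11, 10.7) = -45.7921 degrees

r = 15.3457, theta = -45.7921 degrees


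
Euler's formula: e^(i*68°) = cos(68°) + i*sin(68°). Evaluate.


cos(68°) = 0.3746
sin(68°) = 0.9272

e^(i*68°) = 0.3746 + 0.9272i


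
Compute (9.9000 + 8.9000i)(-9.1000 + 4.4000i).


Real = 9.9*(-9.1) - 8.9*4.4 = -90.09 - 39.16 = -129.25
Imag = 9.9*4.4 - (9.1)*8.9 = 43.56 - (80.99) = -37.43

-129.2500 - 37.4300i


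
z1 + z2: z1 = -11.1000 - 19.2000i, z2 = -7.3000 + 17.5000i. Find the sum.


Real: -11.1 - 7.3 = -18.4
Imag: -19.2 + 17.5 = -1.7

-18.4000 - 1.7000i


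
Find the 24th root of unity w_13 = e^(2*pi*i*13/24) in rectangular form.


Angle = 360*13/24 = 195°
a = cos(195°) = -0.9659
b = sin(195°) = -0.2588

-0.9659 - 0.2588i


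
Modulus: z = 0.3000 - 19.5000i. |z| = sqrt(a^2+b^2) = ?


|z| = sqrt(0.3^2 + (-19.5)^2) = sqrt(0.09 + 380.25) = sqrt(380.34) = 19.5023

|z| = 19.5023


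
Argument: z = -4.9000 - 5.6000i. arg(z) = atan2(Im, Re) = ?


Re = -4.9, Im = -5.6
arg = atan2(-5.6, -4.9) = -131.1859 degrees

arg(z) = -131.1859 degrees


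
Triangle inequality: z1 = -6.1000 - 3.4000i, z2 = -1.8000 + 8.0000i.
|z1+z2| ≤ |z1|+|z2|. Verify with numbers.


|z1| = sqrt((-6.1)^2 + (-3.4)^2) = sqrt(48.77) = 6.9836
|z2| = sqrt((-1.8)^2 + 8^2) = sqrt(67.24) = 8.2000
z1+z2 = -7.9000 + 4.6000i
|z1+z2| = sqrt(83.57) = 9.1417
|z1|+|z2| = 6.9836 + 8.2000 = 15.1836

|z1+z2| = 9.1417 ≤ |z1|+|z2| = 15.1836 (verified)


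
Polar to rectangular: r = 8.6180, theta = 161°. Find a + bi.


a = 8.6180*cos(161°) = 8.6180*(-0.94552) = -8.1485
b = 8.6180*sin(161°) = 8.6180*0.325568 = 2.8057

-8.1485 + 2.8057i


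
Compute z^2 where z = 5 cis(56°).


r^2 = 5^2 = 25
n*theta = 2*56° = 112° = 112° (mod 360)
a = 25*cos(112°) = -9.3652
b = 25*sin(112°) = 23.1796

25 cis(112°) = -9.3652 + 23.1796i


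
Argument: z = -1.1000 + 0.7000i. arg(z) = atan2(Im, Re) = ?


Re = -1.1, Im = 0.7
arg = atan2(0.7, -1.1) = 147.5288 degrees

arg(z) = 147.5288 degrees


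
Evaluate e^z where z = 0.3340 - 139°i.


e^0.3340 = 1.3965
cos(-139°) = -0.75471
sin(-139°) = -0.6561
Real = 1.3965*(-0.75471) = -1.0540
Imag = 1.3965*(-0.6561) = -0.9162

-1.0540 - 0.9162i


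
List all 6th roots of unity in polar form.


The 6th roots of unity are cis(360k/6°) for k=0..5
Angle step = 360/6 = 60°
Primitive root: cis(60°)
Primitive root = 0.5000 + 0.8660i

6 roots at angles: 0°, 60°, 120°, 180°, 240°, 300°


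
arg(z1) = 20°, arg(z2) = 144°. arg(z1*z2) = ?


arg(z1*z2) = 20° + 144° = 164°
Normalized to (-180°, 180°]: 164°

164°


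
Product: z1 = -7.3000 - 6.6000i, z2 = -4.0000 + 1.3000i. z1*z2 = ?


Real = -7.3*(-4) - (-6.6)*1.3 = 29.2 - (-8.58) = 37.78
Imag = -7.3*1.3 - (4)*(-6.6) = -9.49 + 26.4 = 16.91

37.7800 + 16.9100i


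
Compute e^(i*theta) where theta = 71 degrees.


cos(71°) = 0.3256
sin(71°) = 0.9455

e^(i*71°) = 0.3256 + 0.9455i


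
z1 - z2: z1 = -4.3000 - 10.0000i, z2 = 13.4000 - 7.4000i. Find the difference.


Real: -4.3 - 13.4 = -17.7
Imag: -10 + 7.4 = -2.6

-17.7000 - 2.6000i


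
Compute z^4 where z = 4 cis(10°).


r^4 = 4^4 = 256
n*theta = 4*10° = 40° = 40° (mod 360)
a = 256*cos(40°) = 196.1074
b = 256*sin(40°) = 164.5536

256 cis(40°) = 196.1074 + 164.5536i


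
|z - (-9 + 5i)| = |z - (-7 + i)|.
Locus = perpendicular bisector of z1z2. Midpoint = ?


Equal distances means the locus is the perpendicular bisector of z1 and z2.
Midpoint = ((-9+(-7))/2, (5+1)/2) = (-8.0000, 3.0000)

Perpendicular bisector through (-8.0000, 3.0000)


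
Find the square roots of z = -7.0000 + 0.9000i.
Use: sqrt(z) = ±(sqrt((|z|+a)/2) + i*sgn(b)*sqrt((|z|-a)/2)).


|z| = sqrt(49+0.81) = 7.0576
sqrt((|z|+a)/2) = sqrt((7.0576+(-7))/2) = sqrt(0.0288) = 0.1697
sqrt((|z|-a)/2) = sqrt((7.0576-(-7))/2) = sqrt(7.0288) = 2.6512

±(0.1697 + 2.6512i) i.e. 0.1697 + 2.6512i and -0.1697 - 2.6512i


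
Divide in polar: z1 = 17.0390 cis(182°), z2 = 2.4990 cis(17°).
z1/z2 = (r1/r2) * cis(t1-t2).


r = 17.0390 / 2.4990 = 6.8183
theta = 182° - 17° = 165° = 165° (mod 360)

6.8183 cis(165°)


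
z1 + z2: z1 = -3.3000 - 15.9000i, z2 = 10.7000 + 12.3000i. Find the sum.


Real: -3.3 + 10.7 = 7.4
Imag: -15.9 + 12.3 = -3.6

7.4000 - 3.6000i


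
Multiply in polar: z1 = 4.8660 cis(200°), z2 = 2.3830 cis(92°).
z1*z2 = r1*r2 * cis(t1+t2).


r = 4.8660 * 2.3830 = 11.5957
theta = 200° + 92° = 292° = 292° (mod 360)

11.5957 cis(292°)


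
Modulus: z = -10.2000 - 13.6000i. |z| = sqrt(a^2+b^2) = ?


|z| = sqrt((-10.2)^2 + (-13.6)^2) = sqrt(104.04 + 184.96) = sqrt(289) = 17.0000

|z| = 17.0000


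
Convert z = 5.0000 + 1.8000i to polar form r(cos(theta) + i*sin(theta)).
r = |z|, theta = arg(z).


r = sqrt(25+3.24) = sqrt(28.24) = 5.3141
theta = atan2(1.8, 5) = 19.7989 degrees

r = 5.3141, theta = 19.7989 degrees


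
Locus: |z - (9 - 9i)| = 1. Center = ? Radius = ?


|z - z0| = r is a circle with center z0 and radius r.
Center = (9, -9), radius = 1

Circle with center (9, -9) and radius 1


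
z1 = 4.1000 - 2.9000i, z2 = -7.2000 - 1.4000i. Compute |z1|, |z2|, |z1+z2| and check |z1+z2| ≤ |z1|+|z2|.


|z1| = sqrt(4.1^2 + (-2.9)^2) = sqrt(25.22) = 5.0220
|z2| = sqrt((-7.2)^2 + (-1.4)^2) = sqrt(53.8) = 7.3348
z1+z2 = -3.1000 - 4.3000i
|z1+z2| = sqrt(28.1) = 5.3009
|z1|+|z2| = 5.0220 + 7.3348 = 12.3568

|z1+z2| = 5.3009 ≤ |z1|+|z2| = 12.3568 (verified)


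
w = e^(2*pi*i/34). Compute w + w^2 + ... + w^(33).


With w = e^(2*pi*i/34), all 34 of the 34th roots of unity w^0 = 1, w, ..., w^(33) sum to 0: 1 + w + ... + w^(33) = (1 - w^34)/(1 - w) = 0 since w^34 = 1, w ≠ 1.
Removing the root 1: w + w^2 + ... + w^(33) = 0 - 1 = -1

Sum = -1


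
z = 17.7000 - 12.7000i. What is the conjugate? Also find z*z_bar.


z_bar = 17.7000 + 12.7000i
z*z_bar = 17.7^2 + (-12.7)^2 = 313.29 + 161.29 = 474.58

z_bar = 17.7000 + 12.7000i, z*z_bar = 474.58


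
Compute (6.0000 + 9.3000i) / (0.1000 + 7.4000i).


Conjugate of z2 = 0.1000 - 7.4000i
Numerator: (6.0000 + 9.3000i)(0.1000 - 7.4000i) = 69.4200 - 43.4700i
Denominator: 0.1^2 + 7.4^2 = 54.77
Result = (69.4200 - 43.4700i)/54.77

1.2675 - 0.7937i


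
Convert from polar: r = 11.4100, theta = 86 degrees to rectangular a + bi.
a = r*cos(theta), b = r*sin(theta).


a = 11.4100*cos(86°) = 11.4100*0.069756 = 0.7959
b = 11.4100*sin(86°) = 11.4100*0.99756 = 11.3822

0.7959 + 11.3822i


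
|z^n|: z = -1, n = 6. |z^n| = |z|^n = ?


|z| = sqrt(1+0) = sqrt(1) = 1
|z^6| = |z|^6 = 1^6 = 1

|z^6| = 1


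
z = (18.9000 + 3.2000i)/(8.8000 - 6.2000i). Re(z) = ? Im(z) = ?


Multiply by conjugate: (18.9000 + 3.2000i)(8.8000 + 6.2000i) / (8.8^2 + (-6.2)^2)
Numerator real = 18.9*8.8 + 3.2*(-6.2) = 146.48
Numerator imag = 3.2*8.8 - 18.9*(-6.2) = 145.34
Denominator = 115.88
Re(z) = 146.48/115.88 = 1.2641
Im(z) = 145.34/115.88 = 1.2542

Re(z) = 1.2641, Im(z) = 1.2542


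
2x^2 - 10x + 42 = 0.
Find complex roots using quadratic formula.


disc = (-10)^2 - 4*2*42 = 100 - 336 = -236
sqrt(|disc|) = sqrt(236) = 15.3623
Real part = 10/(2*2) = 2.5000
Imag part = 15.3623/(2*2) = 3.8406

2.5000 ± 3.8406i


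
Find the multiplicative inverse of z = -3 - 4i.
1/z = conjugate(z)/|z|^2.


|z|^2 = 9+16 = 25
1/z = (-3 + 4i)/25

1/z = -0.1200 + 0.1600i


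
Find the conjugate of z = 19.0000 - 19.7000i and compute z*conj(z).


z_bar = 19.0000 + 19.7000i
z*z_bar = 19^2 + (-19.7)^2 = 361 + 388.09 = 749.09

z_bar = 19.0000 + 19.7000i, z*z_bar = 749.09


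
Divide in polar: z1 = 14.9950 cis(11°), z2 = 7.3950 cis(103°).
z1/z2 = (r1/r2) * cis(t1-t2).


r = 14.9950 / 7.3950 = 2.0277
theta = 11° - 103° = -92° = 268° (mod 360)

2.0277 cis(268°)


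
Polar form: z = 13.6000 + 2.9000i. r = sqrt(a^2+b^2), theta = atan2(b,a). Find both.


r = sqrt(184.96+8.41) = sqrt(193.37) = 13.9058
theta = atan2(2.9, 13.6) = 12.0372 degrees

r = 13.9058, theta = 12.0372 degrees


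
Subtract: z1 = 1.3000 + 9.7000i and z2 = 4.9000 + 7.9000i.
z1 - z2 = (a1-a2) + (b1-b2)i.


Real: 1.3 - 4.9 = -3.6
Imag: 9.7 - 7.9 = 1.8

-3.6000 + 1.8000i


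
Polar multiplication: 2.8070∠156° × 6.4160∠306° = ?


r = 2.8070 * 6.4160 = 18.0097
theta = 156° + 306° = 462° = 102° (mod 360)

18.0097 cis(102°)


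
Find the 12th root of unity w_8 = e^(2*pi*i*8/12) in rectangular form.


Angle = 360*8/12 = 240°
a = cos(240°) = -0.5000
b = sin(240°) = -0.8660

-0.5000 - 0.8660i


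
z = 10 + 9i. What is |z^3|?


|z| = sqrt(100+81) = sqrt(181) = 13.4536
|z^3| = |z|^3 = (sqrt(181))^3 = 181*sqrt(181)

|z^3| = 181*sqrt(181) ≈ 2435.1060


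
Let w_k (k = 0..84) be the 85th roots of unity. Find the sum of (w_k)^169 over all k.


The roots are w_k = w^k with w = e^(2*pi*i/85), and (w^k)^169 = (w^169)^k.
So S = 1 + u + u^2 + ... + u^(84) with u = w^169.
169 = 1*85 + 84, so 169 is not a multiple of 85: u = (w^85)^1 * w^84 = w^84 ≠ 1 (w is a primitive 85th root), while u^85 = (w^85)^169 = 1.
Geometric series: S = (1 - u^85)/(1 - u) = (1 - 1)/(1 - u) = 0

S = 0


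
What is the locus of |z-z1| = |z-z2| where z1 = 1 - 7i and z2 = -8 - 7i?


Equal distances means the locus is the perpendicular bisector of z1 and z2.
Midpoint = ((1+(-8))/2, (-7+(-7))/2) = (-3.5000, -7.0000)

Perpendicular bisector through (-3.5000, -7.0000)


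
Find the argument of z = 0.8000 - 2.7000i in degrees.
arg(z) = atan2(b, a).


Re = 0.8, Im = -2.7
arg = atan2(-2.7, 0.8) = -73.4956 degrees

arg(z) = -73.4956 degrees


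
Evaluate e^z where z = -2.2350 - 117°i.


e^-2.2350 = 0.1070
cos(-117°) = -0.454
sin(-117°) = -0.891
Real = 0.1070*(-0.454) = -0.0486
Imag = 0.1070*(-0.891) = -0.0953

-0.0486 - 0.0953i


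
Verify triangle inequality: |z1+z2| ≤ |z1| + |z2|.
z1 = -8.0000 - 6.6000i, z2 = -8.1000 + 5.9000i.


|z1| = sqrt((-8)^2 + (-6.6)^2) = sqrt(107.56) = 10.3711
|z2| = sqrt((-8.1)^2 + 5.9^2) = sqrt(100.42) = 10.0210
z1+z2 = -16.1000 - 0.7000i
|z1+z2| = sqrt(259.7) = 16.1152
|z1|+|z2| = 10.3711 + 10.0210 = 20.3921

|z1+z2| = 16.1152 ≤ |z1|+|z2| = 20.3921 (verified)


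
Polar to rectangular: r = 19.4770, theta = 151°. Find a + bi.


a = 19.4770*cos(151°) = 19.4770*(-0.87462) = -17.0350
b = 19.4770*sin(151°) = 19.4770*0.48481 = 9.4426

-17.0350 + 9.4426i


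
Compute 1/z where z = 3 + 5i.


|z|^2 = 9+25 = 34
1/z = (3 - 5i)/34

1/z = 0.0882 - 0.1471i


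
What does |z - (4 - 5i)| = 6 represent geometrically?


|z - z0| = r is a circle with center z0 and radius r.
Center = (4, -5), radius = 6

Circle with center (4, -5) and radius 6


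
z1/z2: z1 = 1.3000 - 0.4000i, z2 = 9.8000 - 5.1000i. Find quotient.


Conjugate of z2 = 9.8000 + 5.1000i
Numerator: (1.3000 - 0.4000i)(9.8000 + 5.1000i) = 14.7800 + 2.7100i
Denominator: 9.8^2 + (-5.1)^2 = 122.05
Result = (14.7800 + 2.7100i)/122.05

0.1211 + 0.0222i


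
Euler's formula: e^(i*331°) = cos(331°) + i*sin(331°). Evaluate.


cos(331°) = 0.8746
sin(331°) = -0.4848

e^(i*331°) = 0.8746 - 0.4848i


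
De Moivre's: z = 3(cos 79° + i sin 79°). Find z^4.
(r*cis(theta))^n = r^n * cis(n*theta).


r^4 = 3^4 = 81
n*theta = 4*79° = 316° = 316° (mod 360)
a = 81*cos(316°) = 58.2665
b = 81*sin(316°) = -56.2673

81 cis(316°) = 58.2665 - 56.2673i


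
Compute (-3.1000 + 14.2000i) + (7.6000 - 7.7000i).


Real: -3.1 + 7.6 = 4.5
Imag: 14.2 - 7.7 = 6.5

4.5000 + 6.5000i


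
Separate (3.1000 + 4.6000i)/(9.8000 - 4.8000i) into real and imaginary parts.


Multiply by conjugate: (3.1000 + 4.6000i)(9.8000 + 4.8000i) / (9.8^2 + (-4.8)^2)
Numerator real = 3.1*9.8 + 4.6*(-4.8) = 8.3
Numerator imag = 4.6*9.8 - 3.1*(-4.8) = 59.96
Denominator = 119.08
Re(z) = 8.3/119.08 = 0.0697
Im(z) = 59.96/119.08 = 0.5035

Re(z) = 0.0697, Im(z) = 0.5035


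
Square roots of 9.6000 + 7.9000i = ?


|z| = sqrt(92.16+62.41) = 12.4326
sqrt((|z|+a)/2) = sqrt((12.4326+9.6)/2) = sqrt(11.0163) = 3.3191
sqrt((|z|-a)/2) = sqrt((12.4326-9.6)/2) = sqrt(1.4163) = 1.1901

±(3.3191 + 1.1901i) i.e. 3.3191 + 1.1901i and -3.3191 - 1.1901i


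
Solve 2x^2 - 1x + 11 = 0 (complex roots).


disc = (-1)^2 - 4*2*11 = 1 - 88 = -87
sqrt(|disc|) = sqrt(87) = 9.3274
Real part = 1/(2*2) = 0.2500
Imag part = 9.3274/(2*2) = 2.3318

0.2500 ± 2.3318i


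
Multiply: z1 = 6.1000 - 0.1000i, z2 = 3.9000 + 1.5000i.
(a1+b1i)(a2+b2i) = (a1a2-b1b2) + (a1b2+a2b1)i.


Real = 6.1*3.9 - (-0.1)*1.5 = 23.79 - (-0.15) = 23.94
Imag = 6.1*1.5 + 3.9*(-0.1) = 9.15 - (0.39) = 8.76

23.9400 + 8.7600i


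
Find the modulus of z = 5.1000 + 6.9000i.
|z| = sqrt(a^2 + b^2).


|z| = sqrt(5.1^2 + 6.9^2) = sqrt(26.01 + 47.61) = sqrt(73.62) = 8.5802

|z| = 8.5802


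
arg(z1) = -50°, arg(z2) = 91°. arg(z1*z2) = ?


arg(z1*z2) = -50° + 91° = 41°
Normalized to (-180°, 180°]: 41°

41°


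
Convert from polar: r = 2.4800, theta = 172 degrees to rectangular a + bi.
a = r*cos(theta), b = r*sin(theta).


a = 2.4800*cos(172°) = 2.4800*(-0.9903) = -2.4559
b = 2.4800*sin(172°) = 2.4800*0.13917 = 0.3451

-2.4559 + 0.3451i


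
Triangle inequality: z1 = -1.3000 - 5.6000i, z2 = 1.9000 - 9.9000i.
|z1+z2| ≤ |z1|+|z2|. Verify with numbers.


|z1| = sqrt((-1.3)^2 + (-5.6)^2) = sqrt(33.05) = 5.7489
|z2| = sqrt(1.9^2 + (-9.9)^2) = sqrt(101.62) = 10.0807
z1+z2 = 0.6000 - 15.5000i
|z1+z2| = sqrt(240.61) = 15.5116
|z1|+|z2| = 5.7489 + 10.0807 = 15.8296

|z1+z2| = 15.5116 ≤ |z1|+|z2| = 15.8296 (verified)


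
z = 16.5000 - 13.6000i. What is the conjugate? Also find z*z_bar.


z_bar = 16.5000 + 13.6000i
z*z_bar = 16.5^2 + (-13.6)^2 = 272.25 + 184.96 = 457.21

z_bar = 16.5000 + 13.6000i, z*z_bar = 457.21


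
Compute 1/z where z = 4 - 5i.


|z|^2 = 16+25 = 41
1/z = (4 + 5i)/41

1/z = 0.0976 + 0.1220i


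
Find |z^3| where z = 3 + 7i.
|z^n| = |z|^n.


|z| = sqrt(9+49) = sqrt(58) = 7.6158
|z^3| = |z|^3 = (sqrt(58))^3 = 58*sqrt(58)

|z^3| = 58*sqrt(58) ≈ 441.7148


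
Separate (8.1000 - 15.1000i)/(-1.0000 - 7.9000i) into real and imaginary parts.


Multiply by conjugate: (8.1000 - 15.1000i)(-1.0000 + 7.9000i) / ((-1)^2 + (-7.9)^2)
Numerator real = 8.1*(-1) - (15.1)*(-7.9) = 111.19
Numerator imag = -15.1*(-1) - 8.1*(-7.9) = 79.09
Denominator = 63.41
Re(z) = 111.19/63.41 = 1.7535
Im(z) = 79.09/63.41 = 1.2473

Re(z) = 1.7535, Im(z) = 1.2473


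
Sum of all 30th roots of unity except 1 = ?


With w = e^(2*pi*i/30), all 30 of the 30th roots of unity w^0 = 1, w, ..., w^(29) sum to 0: 1 + w + ... + w^(29) = (1 - w^30)/(1 - w) = 0 since w^30 = 1, w ≠ 1.
Removing the root 1: w + w^2 + ... + w^(29) = 0 - 1 = -1

Sum = -1


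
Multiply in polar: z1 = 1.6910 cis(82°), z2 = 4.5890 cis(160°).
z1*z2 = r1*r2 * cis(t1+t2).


r = 1.6910 * 4.5890 = 7.7600
theta = 82° + 160° = 242° = 242° (mod 360)

7.7600 cis(242°)


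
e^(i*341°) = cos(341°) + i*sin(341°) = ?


cos(341°) = 0.9455
sin(341°) = -0.3256

e^(i*341°) = 0.9455 - 0.3256i


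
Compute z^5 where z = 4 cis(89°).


r^5 = 4^5 = 1024
n*theta = 5*89° = 445° = 85° (mod 360)
a = 1024*cos(85°) = 89.2475
b = 1024*sin(85°) = 1020.1034

1024 cis(85°) = 89.2475 + 1020.1034i


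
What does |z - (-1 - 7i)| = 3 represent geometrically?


|z - z0| = r is a circle with center z0 and radius r.
Center = (-1, -7), radius = 3

Circle with center (-1, -7) and radius 3


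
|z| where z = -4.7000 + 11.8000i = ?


|z| = sqrt((-4.7)^2 + 11.8^2) = sqrt(22.09 + 139.24) = sqrt(161.33) = 12.7016

|z| = 12.7016


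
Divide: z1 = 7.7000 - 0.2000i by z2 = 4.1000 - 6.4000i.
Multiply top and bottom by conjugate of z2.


Conjugate of z2 = 4.1000 + 6.4000i
Numerator: (7.7000 - 0.2000i)(4.1000 + 6.4000i) = 32.8500 + 48.4600i
Denominator: 4.1^2 + (-6.4)^2 = 57.77
Result = (32.8500 + 48.4600i)/57.77

0.5686 + 0.8388i


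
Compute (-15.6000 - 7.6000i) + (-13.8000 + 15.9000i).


Real: -15.6 - 13.8 = -29.4
Imag: -7.6 + 15.9 = 8.3

-29.4000 + 8.3000i


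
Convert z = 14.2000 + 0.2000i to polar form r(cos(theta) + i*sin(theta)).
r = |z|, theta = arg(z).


r = sqrt(201.64+0.04) = sqrt(201.68) = 14.2014
theta = atan2(0.2, 14.2) = 0.8069 degrees

r = 14.2014, theta = 0.8069 degrees


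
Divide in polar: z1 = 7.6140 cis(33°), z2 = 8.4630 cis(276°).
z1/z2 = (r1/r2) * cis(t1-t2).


r = 7.6140 / 8.4630 = 0.8997
theta = 33° - 276° = -243° = 117° (mod 360)

0.8997 cis(117°)


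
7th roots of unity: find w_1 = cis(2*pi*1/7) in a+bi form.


Angle = 360*1/7 = 51.4286°
a = cos(51.4286°) = 0.6235
b = sin(51.4286°) = 0.7818

0.6235 + 0.7818i


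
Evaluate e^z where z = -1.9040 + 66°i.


e^-1.9040 = 0.1490
cos(66°) = 0.4067
sin(66°) = 0.9135
Real = 0.1490*0.4067 = 0.0606
Imag = 0.1490*0.9135 = 0.1361

0.0606 + 0.1361i


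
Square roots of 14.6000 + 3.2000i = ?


|z| = sqrt(213.16+10.24) = 14.9466
sqrt((|z|+a)/2) = sqrt((14.9466+14.6)/2) = sqrt(14.7733) = 3.8436
sqrt((|z|-a)/2) = sqrt((14.9466-14.6)/2) = sqrt(0.1733) = 0.4163

±(3.8436 + 0.4163i) i.e. 3.8436 + 0.4163i and -3.8436 - 0.4163i


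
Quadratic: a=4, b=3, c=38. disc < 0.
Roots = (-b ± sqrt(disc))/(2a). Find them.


disc = 3^2 - 4*4*38 = 9 - 608 = -599
sqrt(|disc|) = sqrt(599) = 24.4745
Real part = -3/(2*4) = -0.3750
Imag part = 24.4745/(2*4) = 3.0593

-0.3750 ± 3.0593i


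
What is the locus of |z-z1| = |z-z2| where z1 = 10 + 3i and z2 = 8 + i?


Equal distances means the locus is the perpendicular bisector of z1 and z2.
Midpoint = ((10+8)/2, (3+1)/2) = (9.0000, 2.0000)

Perpendicular bisector through (9.0000, 2.0000)


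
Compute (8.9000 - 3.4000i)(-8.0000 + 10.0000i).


Real = 8.9*(-8) - (-3.4)*10 = -71.2 - (-34) = -37.2
Imag = 8.9*10 - (8)*(-3.4) = 89 + 27.2 = 116.2

-37.2000 + 116.2000i


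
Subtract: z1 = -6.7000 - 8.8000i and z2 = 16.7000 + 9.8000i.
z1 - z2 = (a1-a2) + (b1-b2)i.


Real: -6.7 - 16.7 = -23.4
Imag: -8.8 - 9.8 = -18.6

-23.4000 - 18.6000i


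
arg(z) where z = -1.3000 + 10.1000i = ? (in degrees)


Re = -1.3, Im = 10.1
arg = atan2(10.1, -1.3) = 97.3344 degrees

arg(z) = 97.3344 degrees


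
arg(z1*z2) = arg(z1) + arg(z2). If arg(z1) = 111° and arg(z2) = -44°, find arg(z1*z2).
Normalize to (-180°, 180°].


arg(z1*z2) = 111° - 44° = 67°
Normalized to (-180°, 180°]: 67°

67°


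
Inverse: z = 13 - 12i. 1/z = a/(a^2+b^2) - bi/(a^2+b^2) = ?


|z|^2 = 169+144 = 313
1/z = (13 + 12i)/313

1/z = 0.0415 + 0.0383i


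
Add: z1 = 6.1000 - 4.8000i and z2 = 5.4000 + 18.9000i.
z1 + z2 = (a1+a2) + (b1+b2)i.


Real: 6.1 + 5.4 = 11.5
Imag: -4.8 + 18.9 = 14.1

11.5000 + 14.1000i


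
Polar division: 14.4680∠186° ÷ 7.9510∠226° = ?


r = 14.4680 / 7.9510 = 1.8196
theta = 186° - 226° = -40° = 320° (mod 360)

1.8196 cis(320°)


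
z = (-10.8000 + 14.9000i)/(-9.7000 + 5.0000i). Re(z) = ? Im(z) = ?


Multiply by conjugate: (-10.8000 + 14.9000i)(-9.7000 - 5.0000i) / ((-9.7)^2 + 5^2)
Numerator real = -10.8*(-9.7) + 14.9*5 = 179.26
Numerator imag = 14.9*(-9.7) - (-10.8)*5 = -90.53
Denominator = 119.09
Re(z) = 179.26/119.09 = 1.5052
Im(z) = -90.53/119.09 = -0.7602

Re(z) = 1.5052, Im(z) = -0.7602


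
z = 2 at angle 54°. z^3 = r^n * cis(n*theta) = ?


r^3 = 2^3 = 8
n*theta = 3*54° = 162° = 162° (mod 360)
a = 8*cos(162°) = -7.6085
b = 8*sin(162°) = 2.4721

8 cis(162°) = -7.6085 + 2.4721i


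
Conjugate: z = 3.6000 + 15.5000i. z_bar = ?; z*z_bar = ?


z_bar = 3.6000 - 15.5000i
z*z_bar = 3.6^2 + 15.5^2 = 12.96 + 240.25 = 253.21

z_bar = 3.6000 - 15.5000i, z*z_bar = 253.21


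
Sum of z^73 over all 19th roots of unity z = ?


The roots are w_k = w^k with w = e^(2*pi*i/19), and (w^k)^73 = (w^73)^k.
So S = 1 + u + u^2 + ... + u^(18) with u = w^73.
73 = 3*19 + 16, so 73 is not a multiple of 19: u = (w^19)^3 * w^16 = w^16 ≠ 1 (w is a primitive 19th root), while u^19 = (w^19)^73 = 1.
Geometric series: S = (1 - u^19)/(1 - u) = (1 - 1)/(1 - u) = 0

S = 0


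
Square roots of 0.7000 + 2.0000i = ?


|z| = sqrt(0.49+4) = 2.1190
sqrt((|z|+a)/2) = sqrt((2.1190+0.7)/2) = sqrt(1.4095) = 1.1872
sqrt((|z|-a)/2) = sqrt((2.1190-0.7)/2) = sqrt(0.7095) = 0.8423

±(1.1872 + 0.8423i) i.e. 1.1872 + 0.8423i and -1.1872 - 0.8423i


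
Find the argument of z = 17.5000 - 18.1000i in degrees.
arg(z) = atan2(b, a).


Re = 17.5, Im = -18.1
arg = atan2(-18.1, 17.5) = -45.9656 degrees

arg(z) = -45.9656 degrees


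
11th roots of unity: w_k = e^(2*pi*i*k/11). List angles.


The 11th roots of unity are cis(360k/11°) for k=0..10
Angle step = 360/11 = 32.7273°
Primitive root: cis(32.7273°)
Primitive root = 0.8413 + 0.5406i

11 roots at angles: 0°, 32.7273°, 65.4545°, 98.1818°, 130.9091°, 163.6364°, 196.3636°, 229.0909°, 261.8182°, 294.5455°, 327.2727°


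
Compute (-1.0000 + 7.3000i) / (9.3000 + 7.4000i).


Conjugate of z2 = 9.3000 - 7.4000i
Numerator: (-1.0000 + 7.3000i)(9.3000 - 7.4000i) = 44.7200 + 75.2900i
Denominator: 9.3^2 + 7.4^2 = 141.25
Result = (44.7200 + 75.2900i)/141.25

0.3166 + 0.5330i


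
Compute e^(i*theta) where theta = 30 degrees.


cos(30°) = 0.8660
sin(30°) = 0.5000

e^(i*30°) = 0.8660 + 0.5000i


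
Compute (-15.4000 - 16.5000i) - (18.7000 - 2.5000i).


Real: -15.4 - 18.7 = -34.1
Imag: -16.5 + 2.5 = -14

-34.1000 - 14.0000i


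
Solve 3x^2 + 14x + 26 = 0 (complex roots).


disc = 14^2 - 4*3*26 = 196 - 312 = -116
sqrt(|disc|) = sqrt(116) = 10.7703
Real part = -14/(2*3) = -2.3333
Imag part = 10.7703/(2*3) = 1.7951

-2.3333 ± 1.7951i


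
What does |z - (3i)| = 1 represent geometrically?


|z - z0| = r is a circle with center z0 and radius r.
Center = (0, 3), radius = 1

Circle with center (0, 3) and radius 1


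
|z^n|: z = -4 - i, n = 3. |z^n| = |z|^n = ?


|z| = sqrt(16+1) = sqrt(17) = 4.1231
|z^3| = |z|^3 = (sqrt(17))^3 = 17*sqrt(17)

|z^3| = 17*sqrt(17) ≈ 70.0928


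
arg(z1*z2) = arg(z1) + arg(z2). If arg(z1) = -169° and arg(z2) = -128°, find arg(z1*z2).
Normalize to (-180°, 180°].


arg(z1*z2) = -169° - 128° = -297°
Normalized to (-180°, 180°]: 63°

63°


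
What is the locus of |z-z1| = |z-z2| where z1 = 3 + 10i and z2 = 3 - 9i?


Equal distances means the locus is the perpendicular bisector of z1 and z2.
Midpoint = ((3+3)/2, (10+(-9))/2) = (3.0000, 0.5000)

Perpendicular bisector through (3.0000, 0.5000)


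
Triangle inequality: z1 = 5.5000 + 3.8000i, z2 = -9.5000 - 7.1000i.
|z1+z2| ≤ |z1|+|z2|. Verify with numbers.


|z1| = sqrt(5.5^2 + 3.8^2) = sqrt(44.69) = 6.6851
|z2| = sqrt((-9.5)^2 + (-7.1)^2) = sqrt(140.66) = 11.8600
z1+z2 = -4.0000 - 3.3000i
|z1+z2| = sqrt(26.89) = 5.1856
|z1|+|z2| = 6.6851 + 11.8600 = 18.5451

|z1+z2| = 5.1856 ≤ |z1|+|z2| = 18.5451 (verified)


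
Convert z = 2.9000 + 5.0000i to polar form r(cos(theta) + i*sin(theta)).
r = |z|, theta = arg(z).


r = sqrt(8.41+25) = sqrt(33.41) = 5.7801
theta = atan2(5, 2.9) = 59.8863 degrees

r = 5.7801, theta = 59.8863 degrees


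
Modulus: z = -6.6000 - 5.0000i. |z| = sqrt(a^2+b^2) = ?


|z| = sqrt((-6.6)^2 + (-5)^2) = sqrt(43.56 + 25) = sqrt(68.56) = 8.2801

|z| = 8.2801


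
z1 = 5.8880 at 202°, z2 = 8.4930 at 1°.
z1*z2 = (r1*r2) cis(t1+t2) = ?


r = 5.8880 * 8.4930 = 50.0068
theta = 202° + 1° = 203° = 203° (mod 360)

50.0068 cis(203°)


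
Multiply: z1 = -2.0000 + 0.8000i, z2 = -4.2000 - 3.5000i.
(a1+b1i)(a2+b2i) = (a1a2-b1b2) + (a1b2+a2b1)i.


Real = -2*(-4.2) - 0.8*(-3.5) = 8.4 - (-2.8) = 11.2
Imag = -2*(-3.5) - (4.2)*0.8 = 7 - (3.36) = 3.64

11.2000 + 3.6400i


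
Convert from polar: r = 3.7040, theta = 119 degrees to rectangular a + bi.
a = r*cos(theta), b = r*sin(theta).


a = 3.7040*cos(119°) = 3.7040*(-0.4848) = -1.7957
b = 3.7040*sin(119°) = 3.7040*0.87462 = 3.2396

-1.7957 + 3.2396i


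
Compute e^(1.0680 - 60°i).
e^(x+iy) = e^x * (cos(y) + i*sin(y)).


e^1.0680 = 2.9096
cos(-60°) = 0.5
sin(-60°) = -0.866
Real = 2.9096*0.5 = 1.4548
Imag = 2.9096*(-0.866) = -2.5197

1.4548 - 2.5197i


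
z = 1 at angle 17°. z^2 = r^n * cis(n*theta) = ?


r^2 = 1^2 = 1
n*theta = 2*17° = 34° = 34° (mod 360)
a = 1*cos(34°) = 0.8290
b = 1*sin(34°) = 0.5592

1 cis(34°) = 0.8290 + 0.5592i


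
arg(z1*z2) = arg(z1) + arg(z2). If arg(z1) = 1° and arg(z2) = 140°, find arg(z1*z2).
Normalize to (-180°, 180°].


arg(z1*z2) = 1° + 140° = 141°
Normalized to (-180°, 180°]: 141°

141°


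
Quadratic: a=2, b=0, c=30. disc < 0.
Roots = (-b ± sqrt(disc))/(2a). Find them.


disc = 0^2 - 4*2*30 = 0 - 240 = -240
sqrt(|disc|) = sqrt(240) = 15.4919
Real part = 0/(2*2) = 0
Imag part = 15.4919/(2*2) = 3.8730

0 ± 3.8730i


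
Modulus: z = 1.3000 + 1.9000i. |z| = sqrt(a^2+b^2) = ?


|z| = sqrt(1.3^2 + 1.9^2) = sqrt(1.69 + 3.61) = sqrt(5.3) = 2.3022

|z| = 2.3022


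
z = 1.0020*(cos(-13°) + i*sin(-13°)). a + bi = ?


a = 1.0020*cos(-13°) = 1.0020*0.9744 = 0.9763
b = 1.0020*sin(-13°) = 1.0020*(-0.22495) = -0.2254

0.9763 - 0.2254i


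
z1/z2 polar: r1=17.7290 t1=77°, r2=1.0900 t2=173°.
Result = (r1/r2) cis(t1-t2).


r = 17.7290 / 1.0900 = 16.2651
theta = 77° - 173° = -96° = 264° (mod 360)

16.2651 cis(264°)


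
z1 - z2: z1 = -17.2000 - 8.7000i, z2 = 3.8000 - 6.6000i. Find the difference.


Real: -17.2 - 3.8 = -21
Imag: -8.7 + 6.6 = -2.1

-21.0000 - 2.1000i


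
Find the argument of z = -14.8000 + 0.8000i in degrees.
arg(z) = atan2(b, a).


Re = -14.8, Im = 0.8
arg = atan2(0.8, -14.8) = 176.9059 degrees

arg(z) = 176.9059 degrees


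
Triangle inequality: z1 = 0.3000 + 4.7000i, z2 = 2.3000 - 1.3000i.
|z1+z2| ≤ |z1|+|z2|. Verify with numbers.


|z1| = sqrt(0.3^2 + 4.7^2) = sqrt(22.18) = 4.7096
|z2| = sqrt(2.3^2 + (-1.3)^2) = sqrt(6.98) = 2.6420
z1+z2 = 2.6000 + 3.4000i
|z1+z2| = sqrt(18.32) = 4.2802
|z1|+|z2| = 4.7096 + 2.6420 = 7.3516

|z1+z2| = 4.2802 ≤ |z1|+|z2| = 7.3516 (verified)


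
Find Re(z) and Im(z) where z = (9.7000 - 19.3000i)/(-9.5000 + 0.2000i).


Multiply by conjugate: (9.7000 - 19.3000i)(-9.5000 - 0.2000i) / ((-9.5)^2 + 0.2^2)
Numerator real = 9.7*(-9.5) - (19.3)*0.2 = -96.01
Numerator imag = -19.3*(-9.5) - 9.7*0.2 = 181.41
Denominator = 90.29
Re(z) = -96.01/90.29 = -1.0634
Im(z) = 181.41/90.29 = 2.0092

Re(z) = -1.0634, Im(z) = 2.0092


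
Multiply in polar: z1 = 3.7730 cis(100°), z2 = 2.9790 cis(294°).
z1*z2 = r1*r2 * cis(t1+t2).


r = 3.7730 * 2.9790 = 11.2398
theta = 100° + 294° = 394° = 34° (mod 360)

11.2398 cis(34°)


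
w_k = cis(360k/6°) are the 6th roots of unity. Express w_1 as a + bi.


Angle = 360*1/6 = 60°
a = cos(60°) = 0.5000
b = sin(60°) = 0.8660

0.5000 + 0.8660i


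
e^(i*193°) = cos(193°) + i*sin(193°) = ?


cos(193°) = -0.9744
sin(193°) = -0.2250

e^(i*193°) = -0.9744 - 0.2250i


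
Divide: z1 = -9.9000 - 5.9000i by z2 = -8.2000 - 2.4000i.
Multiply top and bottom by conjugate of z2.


Conjugate of z2 = -8.2000 + 2.4000i
Numerator: (-9.9000 - 5.9000i)(-8.2000 + 2.4000i) = 95.3400 + 24.6200i
Denominator: (-8.2)^2 + (-2.4)^2 = 73
Result = (95.3400 + 24.6200i)/73

1.3060 + 0.3373i


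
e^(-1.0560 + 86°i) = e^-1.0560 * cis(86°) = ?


e^-1.0560 = 0.3478
cos(86°) = 0.0698
sin(86°) = 0.9976
Real = 0.3478*0.0698 = 0.0243
Imag = 0.3478*0.9976 = 0.3470

0.0243 + 0.3470i


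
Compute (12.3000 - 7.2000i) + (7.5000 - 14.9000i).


Real: 12.3 + 7.5 = 19.8
Imag: -7.2 - 14.9 = -22.1

19.8000 - 22.1000i


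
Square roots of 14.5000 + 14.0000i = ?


|z| = sqrt(210.25+196) = 20.1556
sqrt((|z|+a)/2) = sqrt((20.1556+14.5)/2) = sqrt(17.3278) = 4.1627
sqrt((|z|-a)/2) = sqrt((20.1556-14.5)/2) = sqrt(2.8278) = 1.6816

±(4.1627 + 1.6816i) i.e. 4.1627 + 1.6816i and -4.1627 - 1.6816i


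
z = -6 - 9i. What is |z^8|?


|z| = sqrt(36+81) = sqrt(117) = 10.8167
|z^8| = |z|^8 = (sqrt(117))^8 = 117^4 = 187388721

|z^8| = 187388721


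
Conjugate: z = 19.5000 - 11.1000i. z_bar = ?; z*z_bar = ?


z_bar = 19.5000 + 11.1000i
z*z_bar = 19.5^2 + (-11.1)^2 = 380.25 + 123.21 = 503.46

z_bar = 19.5000 + 11.1000i, z*z_bar = 503.46


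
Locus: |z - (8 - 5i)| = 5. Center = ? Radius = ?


|z - z0| = r is a circle with center z0 and radius r.
Center = (8, -5), radius = 5

Circle with center (8, -5) and radius 5


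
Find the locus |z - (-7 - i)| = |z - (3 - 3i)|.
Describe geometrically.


Equal distances means the locus is the perpendicular bisector of z1 and z2.
Midpoint = ((-7+3)/2, (-1+(-3))/2) = (-2.0000, -2.0000)

Perpendicular bisector through (-2.0000, -2.0000)


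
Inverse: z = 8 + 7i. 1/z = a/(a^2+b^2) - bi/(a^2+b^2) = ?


|z|^2 = 64+49 = 113
1/z = (8 - 7i)/113

1/z = 0.0708 - 0.0619i


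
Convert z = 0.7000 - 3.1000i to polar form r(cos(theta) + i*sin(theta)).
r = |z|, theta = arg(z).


r = sqrt(0.49+9.61) = sqrt(10.1) = 3.1780
theta = atan2(-3.1, 0.7) = -77.2756 degrees

r = 3.1780, theta = -77.2756 degrees


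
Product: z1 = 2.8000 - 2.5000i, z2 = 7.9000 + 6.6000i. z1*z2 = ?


Real = 2.8*7.9 - (-2.5)*6.6 = 22.12 - (-16.5) = 38.62
Imag = 2.8*6.6 + 7.9*(-2.5) = 18.48 - (19.75) = -1.27

38.6200 - 1.2700i


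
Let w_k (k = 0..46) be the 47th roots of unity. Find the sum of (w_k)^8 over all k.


The roots are w_k = w^k with w = e^(2*pi*i/47), and (w^k)^8 = (w^8)^k.
So S = 1 + u + u^2 + ... + u^(46) with u = w^8.
8 = 0*47 + 8, so 8 is not a multiple of 47: u = w^8 ≠ 1 (w is a primitive 47th root), while u^47 = (w^47)^8 = 1.
Geometric series: S = (1 - u^47)/(1 - u) = (1 - 1)/(1 - u) = 0

S = 0


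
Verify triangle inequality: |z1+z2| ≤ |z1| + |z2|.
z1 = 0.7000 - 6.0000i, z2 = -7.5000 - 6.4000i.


|z1| = sqrt(0.7^2 + (-6)^2) = sqrt(36.49) = 6.0407
|z2| = sqrt((-7.5)^2 + (-6.4)^2) = sqrt(97.21) = 9.8595
z1+z2 = -6.8000 - 12.4000i
|z1+z2| = sqrt(200) = 14.1421
|z1|+|z2| = 6.0407 + 9.8595 = 15.9002

|z1+z2| = 14.1421 ≤ |z1|+|z2| = 15.9002 (verified)


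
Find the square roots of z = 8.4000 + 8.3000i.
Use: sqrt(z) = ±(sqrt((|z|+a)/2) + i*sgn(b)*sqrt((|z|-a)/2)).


|z| = sqrt(70.56+68.89) = 11.8089
sqrt((|z|+a)/2) = sqrt((11.8089+8.4)/2) = sqrt(10.1044) = 3.1787
sqrt((|z|-a)/2) = sqrt((11.8089-8.4)/2) = sqrt(1.7044) = 1.3055

±(3.1787 + 1.3055i) i.e. 3.1787 + 1.3055i and -3.1787 - 1.3055i


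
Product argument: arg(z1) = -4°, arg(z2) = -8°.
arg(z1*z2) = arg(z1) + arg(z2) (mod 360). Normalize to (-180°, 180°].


arg(z1*z2) = -4° - 8° = -12°
Normalized to (-180°, 180°]: -12°

-12°


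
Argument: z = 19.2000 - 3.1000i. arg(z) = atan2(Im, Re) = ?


Re = 19.2, Im = -3.1
arg = atan2(-3.1, 19.2) = -9.1717 degrees

arg(z) = -9.1717 degrees


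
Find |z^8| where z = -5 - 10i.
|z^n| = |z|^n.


|z| = sqrt(25+100) = sqrt(125) = 11.1803
|z^8| = |z|^8 = (sqrt(125))^8 = 125^4 = 244140625

|z^8| = 244140625


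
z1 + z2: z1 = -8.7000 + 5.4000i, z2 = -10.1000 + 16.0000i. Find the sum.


Real: -8.7 - 10.1 = -18.8
Imag: 5.4 + 16 = 21.4

-18.8000 + 21.4000i


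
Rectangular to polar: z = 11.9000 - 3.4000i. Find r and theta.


r = sqrt(141.61+11.56) = sqrt(153.17) = 12.3762
theta = atan2(-3.4, 11.9) = -15.9454 degrees

r = 12.3762, theta = -15.9454 degrees


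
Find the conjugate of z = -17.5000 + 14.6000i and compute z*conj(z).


z_bar = -17.5000 - 14.6000i
z*z_bar = (-17.5)^2 + 14.6^2 = 306.25 + 213.16 = 519.41

z_bar = -17.5000 - 14.6000i, z*z_bar = 519.41


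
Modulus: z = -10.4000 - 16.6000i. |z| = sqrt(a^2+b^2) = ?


|z| = sqrt((-10.4)^2 + (-16.6)^2) = sqrt(108.16 + 275.56) = sqrt(383.72) = 19.5888

|z| = 19.5888


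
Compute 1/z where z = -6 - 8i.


|z|^2 = 36+64 = 100
1/z = (-6 + 8i)/100

1/z = -0.0600 + 0.0800i


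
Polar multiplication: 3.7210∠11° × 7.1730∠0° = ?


r = 3.7210 * 7.1730 = 26.6907
theta = 11° + 0° = 11° = 11° (mod 360)

26.6907 cis(11°)


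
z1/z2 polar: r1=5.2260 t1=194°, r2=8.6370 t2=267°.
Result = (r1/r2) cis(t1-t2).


r = 5.2260 / 8.6370 = 0.6051
theta = 194° - 267° = -73° = 287° (mod 360)

0.6051 cis(287°)


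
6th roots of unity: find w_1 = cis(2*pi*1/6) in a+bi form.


Angle = 360*1/6 = 60°
a = cos(60°) = 0.5000
b = sin(60°) = 0.8660

0.5000 + 0.8660i


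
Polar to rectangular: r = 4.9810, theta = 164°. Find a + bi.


a = 4.9810*cos(164°) = 4.9810*(-0.96126) = -4.7880
b = 4.9810*sin(164°) = 4.9810*0.275637 = 1.3729

-4.7880 + 1.3729i


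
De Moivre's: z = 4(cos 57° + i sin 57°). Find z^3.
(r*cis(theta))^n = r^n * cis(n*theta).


r^3 = 4^3 = 64
n*theta = 3*57° = 171° = 171° (mod 360)
a = 64*cos(171°) = -63.2121
b = 64*sin(171°) = 10.0118

64 cis(171°) = -63.2121 + 10.0118i


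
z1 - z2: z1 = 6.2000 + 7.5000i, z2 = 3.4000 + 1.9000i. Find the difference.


Real: 6.2 - 3.4 = 2.8
Imag: 7.5 - 1.9 = 5.6

2.8000 + 5.6000i


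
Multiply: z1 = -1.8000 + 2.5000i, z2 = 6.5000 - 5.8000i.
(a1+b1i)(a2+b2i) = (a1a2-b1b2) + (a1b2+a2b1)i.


Real = -1.8*6.5 - 2.5*(-5.8) = -11.7 - (-14.5) = 2.8
Imag = -1.8*(-5.8) + 6.5*2.5 = 10.44 + 16.25 = 26.69

2.8000 + 26.6900i


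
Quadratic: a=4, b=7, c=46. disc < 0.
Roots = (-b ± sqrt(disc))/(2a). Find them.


disc = 7^2 - 4*4*46 = 49 - 736 = -687
sqrt(|disc|) = sqrt(687) = 26.2107
Real part = -7/(2*4) = -0.8750
Imag part = 26.2107/(2*4) = 3.2763

-0.8750 ± 3.2763i


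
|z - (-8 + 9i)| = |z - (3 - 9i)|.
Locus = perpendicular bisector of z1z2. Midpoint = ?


Equal distances means the locus is the perpendicular bisector of z1 and z2.
Midpoint = ((-8+3)/2, (9+(-9))/2) = (-2.5000, 0)

Perpendicular bisector through (-2.5000, 0)


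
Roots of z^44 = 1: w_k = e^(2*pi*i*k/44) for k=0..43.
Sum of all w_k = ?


The sum of all 44th roots of unity is 0.
Geometric series: (1 - w^44)/(1 - w) = (1-1)/(1-w) = 0 since w^44 = 1, w ≠ 1.
Alternatively: coefficient of z^43 in z^44 - 1 is 0.

0


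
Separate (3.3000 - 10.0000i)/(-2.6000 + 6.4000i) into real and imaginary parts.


Multiply by conjugate: (3.3000 - 10.0000i)(-2.6000 - 6.4000i) / ((-2.6)^2 + 6.4^2)
Numerator real = 3.3*(-2.6) - (10)*6.4 = -72.58
Numerator imag = -10*(-2.6) - 3.3*6.4 = 4.88
Denominator = 47.72
Re(z) = -72.58/47.72 = -1.5210
Im(z) = 4.88/47.72 = 0.1023

Re(z) = -1.5210, Im(z) = 0.1023


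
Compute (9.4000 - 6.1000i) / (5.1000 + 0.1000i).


Conjugate of z2 = 5.1000 - 0.1000i
Numerator: (9.4000 - 6.1000i)(5.1000 - 0.1000i) = 47.3300 - 32.0500i
Denominator: 5.1^2 + 0.1^2 = 26.02
Result = (47.3300 - 32.0500i)/26.02

1.8190 - 1.2317i


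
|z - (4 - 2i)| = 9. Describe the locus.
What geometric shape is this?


|z - z0| = r is a circle with center z0 and radius r.
Center = (4, -2), radius = 9

Circle with center (4, -2) and radius 9


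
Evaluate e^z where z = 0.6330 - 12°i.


e^0.6330 = 1.8833
cos(-12°) = 0.9781
sin(-12°) = -0.20791
Real = 1.8833*0.9781 = 1.8421
Imag = 1.8833*(-0.20791) = -0.3916

1.8421 - 0.3916i


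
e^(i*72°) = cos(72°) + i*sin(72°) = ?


cos(72°) = 0.3090
sin(72°) = 0.9511

e^(i*72°) = 0.3090 + 0.9511i


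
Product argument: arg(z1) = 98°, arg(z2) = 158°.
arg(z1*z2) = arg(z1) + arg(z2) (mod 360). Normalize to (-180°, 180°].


arg(z1*z2) = 98° + 158° = 256°
Normalized to (-180°, 180°]: -104°

-104°


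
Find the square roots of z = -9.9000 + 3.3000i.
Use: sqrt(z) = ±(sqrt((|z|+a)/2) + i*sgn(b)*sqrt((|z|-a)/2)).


|z| = sqrt(98.01+10.89) = 10.4355
sqrt((|z|+a)/2) = sqrt((10.4355+(-9.9))/2) = sqrt(0.2678) = 0.5175
sqrt((|z|-a)/2) = sqrt((10.4355-(-9.9))/2) = sqrt(10.1678) = 3.1887

±(0.5175 + 3.1887i) i.e. 0.5175 + 3.1887i and -0.5175 - 3.1887i


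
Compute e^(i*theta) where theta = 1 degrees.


cos(1°) = 0.9998
sin(1°) = 0.0175

e^(i*1°) = 0.9998 + 0.0175i


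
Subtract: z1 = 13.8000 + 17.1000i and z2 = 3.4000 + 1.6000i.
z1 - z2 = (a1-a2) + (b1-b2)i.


Real: 13.8 - 3.4 = 10.4
Imag: 17.1 - 1.6 = 15.5

10.4000 + 15.5000i


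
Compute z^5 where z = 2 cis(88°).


r^5 = 2^5 = 32
n*theta = 5*88° = 440° = 80° (mod 360)
a = 32*cos(80°) = 5.5567
b = 32*sin(80°) = 31.5138

32 cis(80°) = 5.5567 + 31.5138i


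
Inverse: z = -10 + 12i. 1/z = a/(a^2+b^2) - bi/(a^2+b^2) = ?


|z|^2 = 100+144 = 244
1/z = (-10 - 12i)/244

1/z = -0.0410 - 0.0492i


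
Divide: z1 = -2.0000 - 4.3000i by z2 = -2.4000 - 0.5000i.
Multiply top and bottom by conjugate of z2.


Conjugate of z2 = -2.4000 + 0.5000i
Numerator: (-2.0000 - 4.3000i)(-2.4000 + 0.5000i) = 6.9500 + 9.3200i
Denominator: (-2.4)^2 + (-0.5)^2 = 6.01
Result = (6.9500 + 9.3200i)/6.01

1.1564 + 1.5507i


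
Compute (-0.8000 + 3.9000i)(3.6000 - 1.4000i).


Real = -0.8*3.6 - 3.9*(-1.4) = -2.88 - (-5.46) = 2.58
Imag = -0.8*(-1.4) + 3.6*3.9 = 1.12 + 14.04 = 15.16

2.5800 + 15.1600i


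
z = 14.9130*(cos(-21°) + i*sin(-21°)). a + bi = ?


a = 14.9130*cos(-21°) = 14.9130*0.93358 = 13.9225
b = 14.9130*sin(-21°) = 14.9130*(-0.358368) = -5.3443

13.9225 - 5.3443i


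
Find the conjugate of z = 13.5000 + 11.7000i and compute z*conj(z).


z_bar = 13.5000 - 11.7000i
z*z_bar = 13.5^2 + 11.7^2 = 182.25 + 136.89 = 319.14

z_bar = 13.5000 - 11.7000i, z*z_bar = 319.14


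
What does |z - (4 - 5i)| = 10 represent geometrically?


|z - z0| = r is a circle with center z0 and radius r.
Center = (4, -5), radius = 10

Circle with center (4, -5) and radius 10


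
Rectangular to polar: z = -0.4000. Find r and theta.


r = sqrt(0.16+0) = sqrt(0.16) = 0.4000
theta = atan2(0, -0.4) = 180.0000 degrees

r = 0.4000, theta = 180.0000 degrees


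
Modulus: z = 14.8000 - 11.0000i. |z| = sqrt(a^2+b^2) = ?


|z| = sqrt(14.8^2 + (-11)^2) = sqrt(219.04 + 121) = sqrt(340.04) = 18.4402

|z| = 18.4402


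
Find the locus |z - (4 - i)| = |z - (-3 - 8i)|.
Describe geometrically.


Equal distances means the locus is the perpendicular bisector of z1 and z2.
Midpoint = ((4+(-3))/2, (-1+(-8))/2) = (0.5000, -4.5000)

Perpendicular bisector through (0.5000, -4.5000)


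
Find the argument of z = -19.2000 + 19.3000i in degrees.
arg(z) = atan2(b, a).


Re = -19.2, Im = 19.3
arg = atan2(19.3, -19.2) = 134.8512 degrees

arg(z) = 134.8512 degrees


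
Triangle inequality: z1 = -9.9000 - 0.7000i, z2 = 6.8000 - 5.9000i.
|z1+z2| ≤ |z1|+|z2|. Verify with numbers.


|z1| = sqrt((-9.9)^2 + (-0.7)^2) = sqrt(98.5) = 9.9247
|z2| = sqrt(6.8^2 + (-5.9)^2) = sqrt(81.05) = 9.0028
z1+z2 = -3.1000 - 6.6000i
|z1+z2| = sqrt(53.17) = 7.2918
|z1|+|z2| = 9.9247 + 9.0028 = 18.9275

|z1+z2| = 7.2918 ≤ |z1|+|z2| = 18.9275 (verified)


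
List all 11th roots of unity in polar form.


The 11th roots of unity are cis(360k/11°) for k=0..10
Angle step = 360/11 = 32.7273°
Primitive root: cis(32.7273°)
Primitive root = 0.8413 + 0.5406i

11 roots at angles: 0°, 32.7273°, 65.4545°, 98.1818°, 130.9091°, 163.6364°, 196.3636°, 229.0909°, 261.8182°, 294.5455°, 327.2727°
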